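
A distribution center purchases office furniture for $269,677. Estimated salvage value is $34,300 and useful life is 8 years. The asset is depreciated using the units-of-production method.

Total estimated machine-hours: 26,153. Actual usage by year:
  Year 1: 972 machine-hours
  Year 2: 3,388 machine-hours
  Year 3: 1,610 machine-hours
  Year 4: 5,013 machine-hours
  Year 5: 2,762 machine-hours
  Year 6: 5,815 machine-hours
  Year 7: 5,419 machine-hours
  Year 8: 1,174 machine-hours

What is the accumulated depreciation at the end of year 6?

Depreciable base = $269,677 − $34,300 = $235,377.
Rate = $235,377 / 26,153 machine-hours = $9 per machine-hour.
Year 1: 972 × $9 = $8,748. Book value $260,929.
Year 2: 3,388 × $9 = $30,492. Book value $230,437.
Year 3: 1,610 × $9 = $14,490. Book value $215,947.
Year 4: 5,013 × $9 = $45,117. Book value $170,830.
Year 5: 2,762 × $9 = $24,858. Book value $145,972.
Year 6: 5,815 × $9 = $52,335. Book value $93,637.
Accumulated through year 6 = $269,677 − $93,637 = $176,040.

$176,040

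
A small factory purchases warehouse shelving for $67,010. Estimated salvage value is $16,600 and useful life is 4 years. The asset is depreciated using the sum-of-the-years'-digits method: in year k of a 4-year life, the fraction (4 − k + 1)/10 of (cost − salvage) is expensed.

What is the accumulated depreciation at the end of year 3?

Depreciable base = $67,010 − $16,600 = $50,410.
Sum of the years' digits = 4+3+2+1 = 10.
Year 1: $50,410 × 4/10 = $20,164. Book value $46,846.
Year 2: $50,410 × 3/10 = $15,123. Book value $31,723.
Year 3: $50,410 × 2/10 = $10,082. Book value $21,641.
Accumulated through year 3 = $67,010 − $21,641 = $45,369.

$45,369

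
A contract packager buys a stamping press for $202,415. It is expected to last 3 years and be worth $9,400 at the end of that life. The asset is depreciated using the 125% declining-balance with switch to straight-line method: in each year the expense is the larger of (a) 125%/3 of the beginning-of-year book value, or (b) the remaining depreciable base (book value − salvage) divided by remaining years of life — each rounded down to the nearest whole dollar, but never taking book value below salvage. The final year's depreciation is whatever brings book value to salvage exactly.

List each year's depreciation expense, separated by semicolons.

Depreciable base = $202,415 − $9,400 = $193,015.
Year 1: DB = ⌊$202,415 × 125%/3⌋ = $84,339; SL = ⌊$193,015/3⌋ = $64,338 → take DB $84,339. Book value $118,076.
Year 2: DB = ⌊$118,076 × 125%/3⌋ = $49,198; SL = ⌊$108,676/2⌋ = $54,338 → take SL $54,338. Book value $63,738.
Year 3 (final): $63,738 − $9,400 = $54,338. Book value $9,400.

$84,339; $54,338; $54,338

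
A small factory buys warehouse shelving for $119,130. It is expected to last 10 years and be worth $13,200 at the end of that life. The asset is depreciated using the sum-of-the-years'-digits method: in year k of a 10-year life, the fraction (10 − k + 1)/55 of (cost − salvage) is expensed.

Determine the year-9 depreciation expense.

$3,852

Depreciable base = $119,130 − $13,200 = $105,930.
Sum of the years' digits = 10+9+8+7+6+5+4+3+2+1 = 55.
Year 1: $105,930 × 10/55 = $19,260. Book value $99,870.
Year 2: $105,930 × 9/55 = $17,334. Book value $82,536.
Year 3: $105,930 × 8/55 = $15,408. Book value $67,128.
Year 4: $105,930 × 7/55 = $13,482. Book value $53,646.
Year 5: $105,930 × 6/55 = $11,556. Book value $42,090.
Year 6: $105,930 × 5/55 = $9,630. Book value $32,460.
Year 7: $105,930 × 4/55 = $7,704. Book value $24,756.
Year 8: $105,930 × 3/55 = $5,778. Book value $18,978.
Year 9: $105,930 × 2/55 = $3,852. Book value $15,126.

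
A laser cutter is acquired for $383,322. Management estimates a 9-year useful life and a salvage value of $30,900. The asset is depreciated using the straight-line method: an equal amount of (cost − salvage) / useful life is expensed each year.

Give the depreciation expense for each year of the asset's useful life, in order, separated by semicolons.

Depreciable base = $383,322 − $30,900 = $352,422.
Annual expense = $352,422 / 9 = $39,158.
End of year 1: book value $344,164.
End of year 2: book value $305,006.
End of year 3: book value $265,848.
End of year 4: book value $226,690.
End of year 5: book value $187,532.
End of year 6: book value $148,374.
End of year 7: book value $109,216.
End of year 8: book value $70,058.
End of year 9: book value $30,900.

$39,158; $39,158; $39,158; $39,158; $39,158; $39,158; $39,158; $39,158; $39,158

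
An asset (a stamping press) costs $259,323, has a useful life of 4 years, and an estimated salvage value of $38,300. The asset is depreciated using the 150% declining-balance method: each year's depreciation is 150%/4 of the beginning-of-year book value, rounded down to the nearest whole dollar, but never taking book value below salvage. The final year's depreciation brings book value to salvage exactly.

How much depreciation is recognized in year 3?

$37,987

Depreciable base = $259,323 − $38,300 = $221,023.
Year 1: ⌊$259,323 × 150%/4⌋ = $97,246. Book value $162,077.
Year 2: ⌊$162,077 × 150%/4⌋ = $60,778. Book value $101,299.
Year 3: ⌊$101,299 × 150%/4⌋ = $37,987. Book value $63,312.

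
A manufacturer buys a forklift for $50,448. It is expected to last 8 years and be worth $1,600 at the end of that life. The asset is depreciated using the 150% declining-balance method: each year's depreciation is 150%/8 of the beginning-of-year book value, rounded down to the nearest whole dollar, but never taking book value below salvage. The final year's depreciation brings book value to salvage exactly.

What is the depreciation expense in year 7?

Depreciable base = $50,448 − $1,600 = $48,848.
Year 1: ⌊$50,448 × 150%/8⌋ = $9,459. Book value $40,989.
Year 2: ⌊$40,989 × 150%/8⌋ = $7,685. Book value $33,304.
Year 3: ⌊$33,304 × 150%/8⌋ = $6,244. Book value $27,060.
Year 4: ⌊$27,060 × 150%/8⌋ = $5,073. Book value $21,987.
Year 5: ⌊$21,987 × 150%/8⌋ = $4,122. Book value $17,865.
Year 6: ⌊$17,865 × 150%/8⌋ = $3,349. Book value $14,516.
Year 7: ⌊$14,516 × 150%/8⌋ = $2,721. Book value $11,795.

$2,721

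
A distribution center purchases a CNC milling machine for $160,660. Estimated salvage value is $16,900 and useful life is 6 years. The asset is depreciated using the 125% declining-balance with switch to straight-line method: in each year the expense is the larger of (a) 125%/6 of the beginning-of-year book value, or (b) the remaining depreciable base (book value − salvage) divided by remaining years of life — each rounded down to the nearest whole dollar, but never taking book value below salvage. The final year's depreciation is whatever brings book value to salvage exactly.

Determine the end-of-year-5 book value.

$37,839

Depreciable base = $160,660 − $16,900 = $143,760.
Year 1: DB = ⌊$160,660 × 125%/6⌋ = $33,470; SL = ⌊$143,760/6⌋ = $23,960 → take DB $33,470. Book value $127,190.
Year 2: DB = ⌊$127,190 × 125%/6⌋ = $26,497; SL = ⌊$110,290/5⌋ = $22,058 → take DB $26,497. Book value $100,693.
Year 3: DB = ⌊$100,693 × 125%/6⌋ = $20,977; SL = ⌊$83,793/4⌋ = $20,948 → take DB $20,977. Book value $79,716.
Year 4: DB = ⌊$79,716 × 125%/6⌋ = $16,607; SL = ⌊$62,816/3⌋ = $20,938 → take SL $20,938. Book value $58,778.
Year 5: DB = ⌊$58,778 × 125%/6⌋ = $12,245; SL = ⌊$41,878/2⌋ = $20,939 → take SL $20,939. Book value $37,839.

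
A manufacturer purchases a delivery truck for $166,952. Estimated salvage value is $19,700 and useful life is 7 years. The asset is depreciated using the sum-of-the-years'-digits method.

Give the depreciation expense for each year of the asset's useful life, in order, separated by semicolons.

$36,813; $31,554; $26,295; $21,036; $15,777; $10,518; $5,259

Depreciable base = $166,952 − $19,700 = $147,252.
Sum of the years' digits = 7+6+5+4+3+2+1 = 28.
Year 1: $147,252 × 7/28 = $36,813. Book value $130,139.
Year 2: $147,252 × 6/28 = $31,554. Book value $98,585.
Year 3: $147,252 × 5/28 = $26,295. Book value $72,290.
Year 4: $147,252 × 4/28 = $21,036. Book value $51,254.
Year 5: $147,252 × 3/28 = $15,777. Book value $35,477.
Year 6: $147,252 × 2/28 = $10,518. Book value $24,959.
Year 7: $147,252 × 1/28 = $5,259. Book value $19,700.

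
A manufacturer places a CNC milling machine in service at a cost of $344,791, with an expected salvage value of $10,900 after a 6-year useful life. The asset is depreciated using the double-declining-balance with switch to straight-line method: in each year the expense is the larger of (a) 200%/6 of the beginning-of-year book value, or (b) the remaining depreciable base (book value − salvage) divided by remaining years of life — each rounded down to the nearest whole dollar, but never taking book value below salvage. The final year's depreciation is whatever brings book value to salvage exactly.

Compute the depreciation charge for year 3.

Depreciable base = $344,791 − $10,900 = $333,891.
Year 1: DB = ⌊$344,791 × 200%/6⌋ = $114,930; SL = ⌊$333,891/6⌋ = $55,648 → take DB $114,930. Book value $229,861.
Year 2: DB = ⌊$229,861 × 200%/6⌋ = $76,620; SL = ⌊$218,961/5⌋ = $43,792 → take DB $76,620. Book value $153,241.
Year 3: DB = ⌊$153,241 × 200%/6⌋ = $51,080; SL = ⌊$142,341/4⌋ = $35,585 → take DB $51,080. Book value $102,161.

$51,080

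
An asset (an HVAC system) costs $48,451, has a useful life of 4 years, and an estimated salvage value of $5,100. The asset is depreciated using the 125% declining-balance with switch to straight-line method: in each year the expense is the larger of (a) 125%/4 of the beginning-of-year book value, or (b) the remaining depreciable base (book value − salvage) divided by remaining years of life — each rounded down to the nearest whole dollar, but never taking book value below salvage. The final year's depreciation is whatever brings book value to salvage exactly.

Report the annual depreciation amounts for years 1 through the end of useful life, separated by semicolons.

$15,140; $10,409; $8,901; $8,901

Depreciable base = $48,451 − $5,100 = $43,351.
Year 1: DB = ⌊$48,451 × 125%/4⌋ = $15,140; SL = ⌊$43,351/4⌋ = $10,837 → take DB $15,140. Book value $33,311.
Year 2: DB = ⌊$33,311 × 125%/4⌋ = $10,409; SL = ⌊$28,211/3⌋ = $9,403 → take DB $10,409. Book value $22,902.
Year 3: DB = ⌊$22,902 × 125%/4⌋ = $7,156; SL = ⌊$17,802/2⌋ = $8,901 → take SL $8,901. Book value $14,001.
Year 4 (final): $14,001 − $5,100 = $8,901. Book value $5,100.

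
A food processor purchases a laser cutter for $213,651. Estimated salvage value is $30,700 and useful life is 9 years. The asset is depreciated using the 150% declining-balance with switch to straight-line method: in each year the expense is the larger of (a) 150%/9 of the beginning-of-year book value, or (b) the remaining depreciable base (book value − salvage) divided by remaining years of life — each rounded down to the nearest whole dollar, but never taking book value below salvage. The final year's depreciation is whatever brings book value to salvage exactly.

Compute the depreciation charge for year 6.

Depreciable base = $213,651 − $30,700 = $182,951.
Year 1: DB = ⌊$213,651 × 150%/9⌋ = $35,608; SL = ⌊$182,951/9⌋ = $20,327 → take DB $35,608. Book value $178,043.
Year 2: DB = ⌊$178,043 × 150%/9⌋ = $29,673; SL = ⌊$147,343/8⌋ = $18,417 → take DB $29,673. Book value $148,370.
Year 3: DB = ⌊$148,370 × 150%/9⌋ = $24,728; SL = ⌊$117,670/7⌋ = $16,810 → take DB $24,728. Book value $123,642.
Year 4: DB = ⌊$123,642 × 150%/9⌋ = $20,607; SL = ⌊$92,942/6⌋ = $15,490 → take DB $20,607. Book value $103,035.
Year 5: DB = ⌊$103,035 × 150%/9⌋ = $17,172; SL = ⌊$72,335/5⌋ = $14,467 → take DB $17,172. Book value $85,863.
Year 6: DB = ⌊$85,863 × 150%/9⌋ = $14,310; SL = ⌊$55,163/4⌋ = $13,790 → take DB $14,310. Book value $71,553.

$14,310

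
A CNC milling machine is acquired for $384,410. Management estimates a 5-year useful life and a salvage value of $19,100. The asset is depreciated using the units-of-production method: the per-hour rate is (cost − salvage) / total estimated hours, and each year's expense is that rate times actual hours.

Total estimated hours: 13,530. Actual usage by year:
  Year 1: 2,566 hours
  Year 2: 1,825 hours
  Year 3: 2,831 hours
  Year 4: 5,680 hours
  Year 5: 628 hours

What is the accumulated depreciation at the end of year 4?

$348,354

Depreciable base = $384,410 − $19,100 = $365,310.
Rate = $365,310 / 13,530 hours = $27 per hour.
Year 1: 2,566 × $27 = $69,282. Book value $315,128.
Year 2: 1,825 × $27 = $49,275. Book value $265,853.
Year 3: 2,831 × $27 = $76,437. Book value $189,416.
Year 4: 5,680 × $27 = $153,360. Book value $36,056.
Accumulated through year 4 = $384,410 − $36,056 = $348,354.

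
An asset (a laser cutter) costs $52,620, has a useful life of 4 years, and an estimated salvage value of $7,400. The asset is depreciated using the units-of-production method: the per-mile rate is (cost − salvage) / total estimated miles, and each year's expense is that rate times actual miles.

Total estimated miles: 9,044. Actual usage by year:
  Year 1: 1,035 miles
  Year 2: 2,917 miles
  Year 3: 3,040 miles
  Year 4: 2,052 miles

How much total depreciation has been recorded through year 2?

Depreciable base = $52,620 − $7,400 = $45,220.
Rate = $45,220 / 9,044 miles = $5 per mile.
Year 1: 1,035 × $5 = $5,175. Book value $47,445.
Year 2: 2,917 × $5 = $14,585. Book value $32,860.
Accumulated through year 2 = $52,620 − $32,860 = $19,760.

$19,760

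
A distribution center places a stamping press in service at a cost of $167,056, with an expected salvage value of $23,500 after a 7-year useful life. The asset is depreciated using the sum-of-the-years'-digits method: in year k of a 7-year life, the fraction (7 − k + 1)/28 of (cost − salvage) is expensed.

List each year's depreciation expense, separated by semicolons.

$35,889; $30,762; $25,635; $20,508; $15,381; $10,254; $5,127

Depreciable base = $167,056 − $23,500 = $143,556.
Sum of the years' digits = 7+6+5+4+3+2+1 = 28.
Year 1: $143,556 × 7/28 = $35,889. Book value $131,167.
Year 2: $143,556 × 6/28 = $30,762. Book value $100,405.
Year 3: $143,556 × 5/28 = $25,635. Book value $74,770.
Year 4: $143,556 × 4/28 = $20,508. Book value $54,262.
Year 5: $143,556 × 3/28 = $15,381. Book value $38,881.
Year 6: $143,556 × 2/28 = $10,254. Book value $28,627.
Year 7: $143,556 × 1/28 = $5,127. Book value $23,500.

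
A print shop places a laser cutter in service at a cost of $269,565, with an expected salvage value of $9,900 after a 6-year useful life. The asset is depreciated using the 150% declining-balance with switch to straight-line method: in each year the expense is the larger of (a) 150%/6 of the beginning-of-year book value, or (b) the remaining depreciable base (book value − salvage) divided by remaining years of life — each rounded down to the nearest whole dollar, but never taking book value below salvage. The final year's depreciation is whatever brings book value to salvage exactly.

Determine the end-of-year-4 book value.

$79,116

Depreciable base = $269,565 − $9,900 = $259,665.
Year 1: DB = ⌊$269,565 × 150%/6⌋ = $67,391; SL = ⌊$259,665/6⌋ = $43,277 → take DB $67,391. Book value $202,174.
Year 2: DB = ⌊$202,174 × 150%/6⌋ = $50,543; SL = ⌊$192,274/5⌋ = $38,454 → take DB $50,543. Book value $151,631.
Year 3: DB = ⌊$151,631 × 150%/6⌋ = $37,907; SL = ⌊$141,731/4⌋ = $35,432 → take DB $37,907. Book value $113,724.
Year 4: DB = ⌊$113,724 × 150%/6⌋ = $28,431; SL = ⌊$103,824/3⌋ = $34,608 → take SL $34,608. Book value $79,116.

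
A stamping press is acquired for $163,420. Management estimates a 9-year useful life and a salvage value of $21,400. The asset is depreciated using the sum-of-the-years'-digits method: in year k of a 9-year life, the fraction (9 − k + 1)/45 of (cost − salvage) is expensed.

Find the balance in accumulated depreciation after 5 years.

Depreciable base = $163,420 − $21,400 = $142,020.
Sum of the years' digits = 9+8+7+6+5+4+3+2+1 = 45.
Year 1: $142,020 × 9/45 = $28,404. Book value $135,016.
Year 2: $142,020 × 8/45 = $25,248. Book value $109,768.
Year 3: $142,020 × 7/45 = $22,092. Book value $87,676.
Year 4: $142,020 × 6/45 = $18,936. Book value $68,740.
Year 5: $142,020 × 5/45 = $15,780. Book value $52,960.
Accumulated through year 5 = $163,420 − $52,960 = $110,460.

$110,460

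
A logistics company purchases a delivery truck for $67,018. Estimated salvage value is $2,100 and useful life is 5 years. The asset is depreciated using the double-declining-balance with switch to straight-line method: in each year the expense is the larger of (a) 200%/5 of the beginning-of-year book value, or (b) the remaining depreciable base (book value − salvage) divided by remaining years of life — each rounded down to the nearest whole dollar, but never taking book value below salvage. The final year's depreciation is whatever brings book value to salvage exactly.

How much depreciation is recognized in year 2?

Depreciable base = $67,018 − $2,100 = $64,918.
Year 1: DB = ⌊$67,018 × 200%/5⌋ = $26,807; SL = ⌊$64,918/5⌋ = $12,983 → take DB $26,807. Book value $40,211.
Year 2: DB = ⌊$40,211 × 200%/5⌋ = $16,084; SL = ⌊$38,111/4⌋ = $9,527 → take DB $16,084. Book value $24,127.

$16,084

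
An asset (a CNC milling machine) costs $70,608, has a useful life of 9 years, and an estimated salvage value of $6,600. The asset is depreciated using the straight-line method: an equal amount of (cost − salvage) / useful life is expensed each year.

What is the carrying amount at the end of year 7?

Depreciable base = $70,608 − $6,600 = $64,008.
Annual expense = $64,008 / 9 = $7,112.
End of year 1: book value $63,496.
End of year 2: book value $56,384.
End of year 3: book value $49,272.
End of year 4: book value $42,160.
End of year 5: book value $35,048.
End of year 6: book value $27,936.
End of year 7: book value $20,824.

$20,824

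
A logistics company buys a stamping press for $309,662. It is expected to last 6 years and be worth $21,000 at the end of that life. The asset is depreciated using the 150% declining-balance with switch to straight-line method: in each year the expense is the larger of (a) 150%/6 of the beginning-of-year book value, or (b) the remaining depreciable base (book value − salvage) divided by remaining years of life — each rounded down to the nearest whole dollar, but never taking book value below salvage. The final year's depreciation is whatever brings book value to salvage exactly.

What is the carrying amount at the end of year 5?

$57,547

Depreciable base = $309,662 − $21,000 = $288,662.
Year 1: DB = ⌊$309,662 × 150%/6⌋ = $77,415; SL = ⌊$288,662/6⌋ = $48,110 → take DB $77,415. Book value $232,247.
Year 2: DB = ⌊$232,247 × 150%/6⌋ = $58,061; SL = ⌊$211,247/5⌋ = $42,249 → take DB $58,061. Book value $174,186.
Year 3: DB = ⌊$174,186 × 150%/6⌋ = $43,546; SL = ⌊$153,186/4⌋ = $38,296 → take DB $43,546. Book value $130,640.
Year 4: DB = ⌊$130,640 × 150%/6⌋ = $32,660; SL = ⌊$109,640/3⌋ = $36,546 → take SL $36,546. Book value $94,094.
Year 5: DB = ⌊$94,094 × 150%/6⌋ = $23,523; SL = ⌊$73,094/2⌋ = $36,547 → take SL $36,547. Book value $57,547.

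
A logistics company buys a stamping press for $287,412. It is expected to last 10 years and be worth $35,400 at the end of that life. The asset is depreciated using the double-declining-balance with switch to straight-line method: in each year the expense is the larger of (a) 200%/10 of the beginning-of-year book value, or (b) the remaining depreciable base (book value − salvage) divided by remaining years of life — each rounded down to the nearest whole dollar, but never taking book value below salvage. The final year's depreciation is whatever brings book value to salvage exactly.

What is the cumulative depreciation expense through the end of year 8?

Depreciable base = $287,412 − $35,400 = $252,012.
Year 1: DB = ⌊$287,412 × 200%/10⌋ = $57,482; SL = ⌊$252,012/10⌋ = $25,201 → take DB $57,482. Book value $229,930.
Year 2: DB = ⌊$229,930 × 200%/10⌋ = $45,986; SL = ⌊$194,530/9⌋ = $21,614 → take DB $45,986. Book value $183,944.
Year 3: DB = ⌊$183,944 × 200%/10⌋ = $36,788; SL = ⌊$148,544/8⌋ = $18,568 → take DB $36,788. Book value $147,156.
Year 4: DB = ⌊$147,156 × 200%/10⌋ = $29,431; SL = ⌊$111,756/7⌋ = $15,965 → take DB $29,431. Book value $117,725.
Year 5: DB = ⌊$117,725 × 200%/10⌋ = $23,545; SL = ⌊$82,325/6⌋ = $13,720 → take DB $23,545. Book value $94,180.
Year 6: DB = ⌊$94,180 × 200%/10⌋ = $18,836; SL = ⌊$58,780/5⌋ = $11,756 → take DB $18,836. Book value $75,344.
Year 7: DB = ⌊$75,344 × 200%/10⌋ = $15,068; SL = ⌊$39,944/4⌋ = $9,986 → take DB $15,068. Book value $60,276.
Year 8: DB = ⌊$60,276 × 200%/10⌋ = $12,055; SL = ⌊$24,876/3⌋ = $8,292 → take DB $12,055. Book value $48,221.
Accumulated through year 8 = $287,412 − $48,221 = $239,191.

$239,191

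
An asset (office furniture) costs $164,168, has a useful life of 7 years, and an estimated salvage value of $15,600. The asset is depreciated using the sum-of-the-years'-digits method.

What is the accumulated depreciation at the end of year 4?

$116,732

Depreciable base = $164,168 − $15,600 = $148,568.
Sum of the years' digits = 7+6+5+4+3+2+1 = 28.
Year 1: $148,568 × 7/28 = $37,142. Book value $127,026.
Year 2: $148,568 × 6/28 = $31,836. Book value $95,190.
Year 3: $148,568 × 5/28 = $26,530. Book value $68,660.
Year 4: $148,568 × 4/28 = $21,224. Book value $47,436.
Accumulated through year 4 = $164,168 − $47,436 = $116,732.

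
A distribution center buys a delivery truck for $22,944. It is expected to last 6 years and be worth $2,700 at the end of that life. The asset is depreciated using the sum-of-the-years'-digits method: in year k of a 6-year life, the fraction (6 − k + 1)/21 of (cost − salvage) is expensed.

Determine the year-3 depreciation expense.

Depreciable base = $22,944 − $2,700 = $20,244.
Sum of the years' digits = 6+5+4+3+2+1 = 21.
Year 1: $20,244 × 6/21 = $5,784. Book value $17,160.
Year 2: $20,244 × 5/21 = $4,820. Book value $12,340.
Year 3: $20,244 × 4/21 = $3,856. Book value $8,484.

$3,856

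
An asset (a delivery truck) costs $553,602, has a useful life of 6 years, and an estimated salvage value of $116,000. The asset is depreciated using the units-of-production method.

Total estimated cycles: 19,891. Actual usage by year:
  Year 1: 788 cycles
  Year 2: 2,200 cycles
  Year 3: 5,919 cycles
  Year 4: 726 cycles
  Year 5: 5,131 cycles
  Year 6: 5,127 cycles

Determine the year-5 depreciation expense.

$112,882

Depreciable base = $553,602 − $116,000 = $437,602.
Rate = $437,602 / 19,891 cycles = $22 per cycle.
Year 1: 788 × $22 = $17,336. Book value $536,266.
Year 2: 2,200 × $22 = $48,400. Book value $487,866.
Year 3: 5,919 × $22 = $130,218. Book value $357,648.
Year 4: 726 × $22 = $15,972. Book value $341,676.
Year 5: 5,131 × $22 = $112,882. Book value $228,794.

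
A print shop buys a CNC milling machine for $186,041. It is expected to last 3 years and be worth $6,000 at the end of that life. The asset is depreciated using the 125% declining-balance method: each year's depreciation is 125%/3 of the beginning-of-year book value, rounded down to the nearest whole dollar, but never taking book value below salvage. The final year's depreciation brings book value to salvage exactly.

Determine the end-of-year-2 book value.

Depreciable base = $186,041 − $6,000 = $180,041.
Year 1: ⌊$186,041 × 125%/3⌋ = $77,517. Book value $108,524.
Year 2: ⌊$108,524 × 125%/3⌋ = $45,218. Book value $63,306.

$63,306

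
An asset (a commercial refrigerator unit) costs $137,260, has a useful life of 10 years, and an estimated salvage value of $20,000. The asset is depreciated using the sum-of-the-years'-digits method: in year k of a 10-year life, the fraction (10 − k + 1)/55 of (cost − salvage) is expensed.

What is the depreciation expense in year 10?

Depreciable base = $137,260 − $20,000 = $117,260.
Sum of the years' digits = 10+9+8+7+6+5+4+3+2+1 = 55.
Year 1: $117,260 × 10/55 = $21,320. Book value $115,940.
Year 2: $117,260 × 9/55 = $19,188. Book value $96,752.
Year 3: $117,260 × 8/55 = $17,056. Book value $79,696.
Year 4: $117,260 × 7/55 = $14,924. Book value $64,772.
Year 5: $117,260 × 6/55 = $12,792. Book value $51,980.
Year 6: $117,260 × 5/55 = $10,660. Book value $41,320.
Year 7: $117,260 × 4/55 = $8,528. Book value $32,792.
Year 8: $117,260 × 3/55 = $6,396. Book value $26,396.
Year 9: $117,260 × 2/55 = $4,264. Book value $22,132.
Year 10: $117,260 × 1/55 = $2,132. Book value $20,000.

$2,132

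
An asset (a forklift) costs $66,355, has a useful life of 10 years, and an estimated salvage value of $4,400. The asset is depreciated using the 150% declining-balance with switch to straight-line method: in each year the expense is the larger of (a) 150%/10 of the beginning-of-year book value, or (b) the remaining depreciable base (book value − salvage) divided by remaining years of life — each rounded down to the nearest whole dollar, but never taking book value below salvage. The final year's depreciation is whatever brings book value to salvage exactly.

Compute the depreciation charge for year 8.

$5,009

Depreciable base = $66,355 − $4,400 = $61,955.
Year 1: DB = ⌊$66,355 × 150%/10⌋ = $9,953; SL = ⌊$61,955/10⌋ = $6,195 → take DB $9,953. Book value $56,402.
Year 2: DB = ⌊$56,402 × 150%/10⌋ = $8,460; SL = ⌊$52,002/9⌋ = $5,778 → take DB $8,460. Book value $47,942.
Year 3: DB = ⌊$47,942 × 150%/10⌋ = $7,191; SL = ⌊$43,542/8⌋ = $5,442 → take DB $7,191. Book value $40,751.
Year 4: DB = ⌊$40,751 × 150%/10⌋ = $6,112; SL = ⌊$36,351/7⌋ = $5,193 → take DB $6,112. Book value $34,639.
Year 5: DB = ⌊$34,639 × 150%/10⌋ = $5,195; SL = ⌊$30,239/6⌋ = $5,039 → take DB $5,195. Book value $29,444.
Year 6: DB = ⌊$29,444 × 150%/10⌋ = $4,416; SL = ⌊$25,044/5⌋ = $5,008 → take SL $5,008. Book value $24,436.
Year 7: DB = ⌊$24,436 × 150%/10⌋ = $3,665; SL = ⌊$20,036/4⌋ = $5,009 → take SL $5,009. Book value $19,427.
Year 8: DB = ⌊$19,427 × 150%/10⌋ = $2,914; SL = ⌊$15,027/3⌋ = $5,009 → take SL $5,009. Book value $14,418.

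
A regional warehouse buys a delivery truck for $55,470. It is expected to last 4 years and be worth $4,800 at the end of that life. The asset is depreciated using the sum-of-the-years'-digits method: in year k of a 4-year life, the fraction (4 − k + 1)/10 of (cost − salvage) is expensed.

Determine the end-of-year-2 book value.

$20,001

Depreciable base = $55,470 − $4,800 = $50,670.
Sum of the years' digits = 4+3+2+1 = 10.
Year 1: $50,670 × 4/10 = $20,268. Book value $35,202.
Year 2: $50,670 × 3/10 = $15,201. Book value $20,001.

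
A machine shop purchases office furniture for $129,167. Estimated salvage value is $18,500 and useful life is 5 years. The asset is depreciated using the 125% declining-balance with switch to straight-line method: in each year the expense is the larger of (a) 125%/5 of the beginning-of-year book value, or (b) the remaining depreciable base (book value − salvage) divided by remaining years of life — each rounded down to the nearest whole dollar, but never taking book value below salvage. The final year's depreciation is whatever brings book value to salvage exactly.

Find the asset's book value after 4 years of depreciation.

Depreciable base = $129,167 − $18,500 = $110,667.
Year 1: DB = ⌊$129,167 × 125%/5⌋ = $32,291; SL = ⌊$110,667/5⌋ = $22,133 → take DB $32,291. Book value $96,876.
Year 2: DB = ⌊$96,876 × 125%/5⌋ = $24,219; SL = ⌊$78,376/4⌋ = $19,594 → take DB $24,219. Book value $72,657.
Year 3: DB = ⌊$72,657 × 125%/5⌋ = $18,164; SL = ⌊$54,157/3⌋ = $18,052 → take DB $18,164. Book value $54,493.
Year 4: DB = ⌊$54,493 × 125%/5⌋ = $13,623; SL = ⌊$35,993/2⌋ = $17,996 → take SL $17,996. Book value $36,497.

$36,497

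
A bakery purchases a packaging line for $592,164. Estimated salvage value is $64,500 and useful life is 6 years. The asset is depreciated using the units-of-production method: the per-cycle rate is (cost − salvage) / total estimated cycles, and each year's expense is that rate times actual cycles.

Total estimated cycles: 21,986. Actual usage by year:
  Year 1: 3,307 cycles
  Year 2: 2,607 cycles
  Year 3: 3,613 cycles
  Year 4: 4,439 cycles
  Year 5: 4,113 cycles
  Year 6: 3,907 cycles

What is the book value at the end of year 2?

$450,228

Depreciable base = $592,164 − $64,500 = $527,664.
Rate = $527,664 / 21,986 cycles = $24 per cycle.
Year 1: 3,307 × $24 = $79,368. Book value $512,796.
Year 2: 2,607 × $24 = $62,568. Book value $450,228.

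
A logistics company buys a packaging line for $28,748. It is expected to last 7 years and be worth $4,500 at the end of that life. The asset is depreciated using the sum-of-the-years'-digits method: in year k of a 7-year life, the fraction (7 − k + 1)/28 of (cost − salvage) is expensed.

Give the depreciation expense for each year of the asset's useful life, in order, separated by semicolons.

Depreciable base = $28,748 − $4,500 = $24,248.
Sum of the years' digits = 7+6+5+4+3+2+1 = 28.
Year 1: $24,248 × 7/28 = $6,062. Book value $22,686.
Year 2: $24,248 × 6/28 = $5,196. Book value $17,490.
Year 3: $24,248 × 5/28 = $4,330. Book value $13,160.
Year 4: $24,248 × 4/28 = $3,464. Book value $9,696.
Year 5: $24,248 × 3/28 = $2,598. Book value $7,098.
Year 6: $24,248 × 2/28 = $1,732. Book value $5,366.
Year 7: $24,248 × 1/28 = $866. Book value $4,500.

$6,062; $5,196; $4,330; $3,464; $2,598; $1,732; $866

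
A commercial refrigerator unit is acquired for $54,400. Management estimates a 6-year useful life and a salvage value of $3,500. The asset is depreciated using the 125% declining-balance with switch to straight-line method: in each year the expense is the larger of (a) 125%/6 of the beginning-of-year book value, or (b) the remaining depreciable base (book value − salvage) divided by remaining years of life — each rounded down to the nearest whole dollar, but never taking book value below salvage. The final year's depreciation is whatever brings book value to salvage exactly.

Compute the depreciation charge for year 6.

$7,649

Depreciable base = $54,400 − $3,500 = $50,900.
Year 1: DB = ⌊$54,400 × 125%/6⌋ = $11,333; SL = ⌊$50,900/6⌋ = $8,483 → take DB $11,333. Book value $43,067.
Year 2: DB = ⌊$43,067 × 125%/6⌋ = $8,972; SL = ⌊$39,567/5⌋ = $7,913 → take DB $8,972. Book value $34,095.
Year 3: DB = ⌊$34,095 × 125%/6⌋ = $7,103; SL = ⌊$30,595/4⌋ = $7,648 → take SL $7,648. Book value $26,447.
Year 4: DB = ⌊$26,447 × 125%/6⌋ = $5,509; SL = ⌊$22,947/3⌋ = $7,649 → take SL $7,649. Book value $18,798.
Year 5: DB = ⌊$18,798 × 125%/6⌋ = $3,916; SL = ⌊$15,298/2⌋ = $7,649 → take SL $7,649. Book value $11,149.
Year 6 (final): $11,149 − $3,500 = $7,649. Book value $3,500.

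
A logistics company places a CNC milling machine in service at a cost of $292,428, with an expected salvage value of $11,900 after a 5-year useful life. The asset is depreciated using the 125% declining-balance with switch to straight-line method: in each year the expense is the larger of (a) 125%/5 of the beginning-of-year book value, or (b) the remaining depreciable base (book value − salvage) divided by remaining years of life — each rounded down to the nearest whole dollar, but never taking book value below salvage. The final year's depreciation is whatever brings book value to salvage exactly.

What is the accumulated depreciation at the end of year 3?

Depreciable base = $292,428 − $11,900 = $280,528.
Year 1: DB = ⌊$292,428 × 125%/5⌋ = $73,107; SL = ⌊$280,528/5⌋ = $56,105 → take DB $73,107. Book value $219,321.
Year 2: DB = ⌊$219,321 × 125%/5⌋ = $54,830; SL = ⌊$207,421/4⌋ = $51,855 → take DB $54,830. Book value $164,491.
Year 3: DB = ⌊$164,491 × 125%/5⌋ = $41,122; SL = ⌊$152,591/3⌋ = $50,863 → take SL $50,863. Book value $113,628.
Accumulated through year 3 = $292,428 − $113,628 = $178,800.

$178,800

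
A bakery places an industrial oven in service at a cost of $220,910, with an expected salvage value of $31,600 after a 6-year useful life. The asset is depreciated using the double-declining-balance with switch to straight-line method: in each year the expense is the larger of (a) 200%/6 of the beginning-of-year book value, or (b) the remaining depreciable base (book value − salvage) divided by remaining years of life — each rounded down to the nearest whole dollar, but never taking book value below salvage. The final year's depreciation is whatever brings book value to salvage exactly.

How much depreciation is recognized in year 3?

$32,727

Depreciable base = $220,910 − $31,600 = $189,310.
Year 1: DB = ⌊$220,910 × 200%/6⌋ = $73,636; SL = ⌊$189,310/6⌋ = $31,551 → take DB $73,636. Book value $147,274.
Year 2: DB = ⌊$147,274 × 200%/6⌋ = $49,091; SL = ⌊$115,674/5⌋ = $23,134 → take DB $49,091. Book value $98,183.
Year 3: DB = ⌊$98,183 × 200%/6⌋ = $32,727; SL = ⌊$66,583/4⌋ = $16,645 → take DB $32,727. Book value $65,456.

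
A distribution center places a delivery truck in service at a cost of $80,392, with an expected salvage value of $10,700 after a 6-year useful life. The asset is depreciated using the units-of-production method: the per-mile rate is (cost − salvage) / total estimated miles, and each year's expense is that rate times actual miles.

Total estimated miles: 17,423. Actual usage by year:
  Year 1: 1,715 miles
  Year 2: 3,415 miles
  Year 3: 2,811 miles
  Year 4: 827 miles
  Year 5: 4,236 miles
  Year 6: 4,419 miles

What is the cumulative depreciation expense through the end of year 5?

Depreciable base = $80,392 − $10,700 = $69,692.
Rate = $69,692 / 17,423 miles = $4 per mile.
Year 1: 1,715 × $4 = $6,860. Book value $73,532.
Year 2: 3,415 × $4 = $13,660. Book value $59,872.
Year 3: 2,811 × $4 = $11,244. Book value $48,628.
Year 4: 827 × $4 = $3,308. Book value $45,320.
Year 5: 4,236 × $4 = $16,944. Book value $28,376.
Accumulated through year 5 = $80,392 − $28,376 = $52,016.

$52,016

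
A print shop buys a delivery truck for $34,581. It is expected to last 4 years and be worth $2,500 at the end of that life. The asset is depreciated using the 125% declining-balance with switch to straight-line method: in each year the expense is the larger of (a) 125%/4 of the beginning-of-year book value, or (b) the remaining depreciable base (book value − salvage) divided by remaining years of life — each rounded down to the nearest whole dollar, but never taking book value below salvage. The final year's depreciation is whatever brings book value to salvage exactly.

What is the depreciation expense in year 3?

$6,923

Depreciable base = $34,581 − $2,500 = $32,081.
Year 1: DB = ⌊$34,581 × 125%/4⌋ = $10,806; SL = ⌊$32,081/4⌋ = $8,020 → take DB $10,806. Book value $23,775.
Year 2: DB = ⌊$23,775 × 125%/4⌋ = $7,429; SL = ⌊$21,275/3⌋ = $7,091 → take DB $7,429. Book value $16,346.
Year 3: DB = ⌊$16,346 × 125%/4⌋ = $5,108; SL = ⌊$13,846/2⌋ = $6,923 → take SL $6,923. Book value $9,423.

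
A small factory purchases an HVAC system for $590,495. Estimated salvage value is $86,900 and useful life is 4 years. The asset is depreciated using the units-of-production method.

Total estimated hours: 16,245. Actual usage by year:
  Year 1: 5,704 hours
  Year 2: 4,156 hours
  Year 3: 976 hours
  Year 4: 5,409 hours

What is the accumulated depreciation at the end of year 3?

Depreciable base = $590,495 − $86,900 = $503,595.
Rate = $503,595 / 16,245 hours = $31 per hour.
Year 1: 5,704 × $31 = $176,824. Book value $413,671.
Year 2: 4,156 × $31 = $128,836. Book value $284,835.
Year 3: 976 × $31 = $30,256. Book value $254,579.
Accumulated through year 3 = $590,495 − $254,579 = $335,916.

$335,916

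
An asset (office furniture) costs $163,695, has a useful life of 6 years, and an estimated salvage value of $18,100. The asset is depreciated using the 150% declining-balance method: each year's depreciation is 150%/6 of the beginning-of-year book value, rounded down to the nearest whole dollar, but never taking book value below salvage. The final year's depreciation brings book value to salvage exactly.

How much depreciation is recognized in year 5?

Depreciable base = $163,695 − $18,100 = $145,595.
Year 1: ⌊$163,695 × 150%/6⌋ = $40,923. Book value $122,772.
Year 2: ⌊$122,772 × 150%/6⌋ = $30,693. Book value $92,079.
Year 3: ⌊$92,079 × 150%/6⌋ = $23,019. Book value $69,060.
Year 4: ⌊$69,060 × 150%/6⌋ = $17,265. Book value $51,795.
Year 5: ⌊$51,795 × 150%/6⌋ = $12,948. Book value $38,847.

$12,948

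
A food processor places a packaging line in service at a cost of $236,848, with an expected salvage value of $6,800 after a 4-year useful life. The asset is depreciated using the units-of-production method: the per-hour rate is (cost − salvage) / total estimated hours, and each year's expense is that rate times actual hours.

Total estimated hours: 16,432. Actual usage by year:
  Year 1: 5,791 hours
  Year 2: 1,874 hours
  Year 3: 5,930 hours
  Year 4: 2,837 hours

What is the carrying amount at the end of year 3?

Depreciable base = $236,848 − $6,800 = $230,048.
Rate = $230,048 / 16,432 hours = $14 per hour.
Year 1: 5,791 × $14 = $81,074. Book value $155,774.
Year 2: 1,874 × $14 = $26,236. Book value $129,538.
Year 3: 5,930 × $14 = $83,020. Book value $46,518.

$46,518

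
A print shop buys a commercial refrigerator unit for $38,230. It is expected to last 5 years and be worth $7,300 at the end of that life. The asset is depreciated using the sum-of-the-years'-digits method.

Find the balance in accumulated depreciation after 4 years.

$28,868

Depreciable base = $38,230 − $7,300 = $30,930.
Sum of the years' digits = 5+4+3+2+1 = 15.
Year 1: $30,930 × 5/15 = $10,310. Book value $27,920.
Year 2: $30,930 × 4/15 = $8,248. Book value $19,672.
Year 3: $30,930 × 3/15 = $6,186. Book value $13,486.
Year 4: $30,930 × 2/15 = $4,124. Book value $9,362.
Accumulated through year 4 = $38,230 − $9,362 = $28,868.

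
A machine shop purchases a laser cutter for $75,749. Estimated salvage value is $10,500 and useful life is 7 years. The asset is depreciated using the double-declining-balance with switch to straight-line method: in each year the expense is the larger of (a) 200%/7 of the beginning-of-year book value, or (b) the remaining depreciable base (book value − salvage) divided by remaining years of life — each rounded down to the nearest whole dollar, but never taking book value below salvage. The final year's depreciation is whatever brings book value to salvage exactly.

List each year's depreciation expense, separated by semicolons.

Depreciable base = $75,749 − $10,500 = $65,249.
Year 1: DB = ⌊$75,749 × 200%/7⌋ = $21,642; SL = ⌊$65,249/7⌋ = $9,321 → take DB $21,642. Book value $54,107.
Year 2: DB = ⌊$54,107 × 200%/7⌋ = $15,459; SL = ⌊$43,607/6⌋ = $7,267 → take DB $15,459. Book value $38,648.
Year 3: DB = ⌊$38,648 × 200%/7⌋ = $11,042; SL = ⌊$28,148/5⌋ = $5,629 → take DB $11,042. Book value $27,606.
Year 4: DB = ⌊$27,606 × 200%/7⌋ = $7,887; SL = ⌊$17,106/4⌋ = $4,276 → take DB $7,887. Book value $19,719.
Year 5: DB = ⌊$19,719 × 200%/7⌋ = $5,634; SL = ⌊$9,219/3⌋ = $3,073 → take DB $5,634. Book value $14,085.
Year 6: DB = ⌊$14,085 × 200%/7⌋ = $4,024; SL = ⌊$3,585/2⌋ = $1,792 → take DB $4,024, capped at $3,585. Book value $10,500.
Year 7 (final): $10,500 − $10,500 = $0. Book value $10,500.

$21,642; $15,459; $11,042; $7,887; $5,634; $3,585; $0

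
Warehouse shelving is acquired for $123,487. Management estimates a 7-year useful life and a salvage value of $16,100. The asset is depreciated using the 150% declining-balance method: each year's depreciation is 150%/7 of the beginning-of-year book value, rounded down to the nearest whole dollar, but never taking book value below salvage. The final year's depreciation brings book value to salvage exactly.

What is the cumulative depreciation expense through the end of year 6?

Depreciable base = $123,487 − $16,100 = $107,387.
Year 1: ⌊$123,487 × 150%/7⌋ = $26,461. Book value $97,026.
Year 2: ⌊$97,026 × 150%/7⌋ = $20,791. Book value $76,235.
Year 3: ⌊$76,235 × 150%/7⌋ = $16,336. Book value $59,899.
Year 4: ⌊$59,899 × 150%/7⌋ = $12,835. Book value $47,064.
Year 5: ⌊$47,064 × 150%/7⌋ = $10,085. Book value $36,979.
Year 6: ⌊$36,979 × 150%/7⌋ = $7,924. Book value $29,055.
Accumulated through year 6 = $123,487 − $29,055 = $94,432.

$94,432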